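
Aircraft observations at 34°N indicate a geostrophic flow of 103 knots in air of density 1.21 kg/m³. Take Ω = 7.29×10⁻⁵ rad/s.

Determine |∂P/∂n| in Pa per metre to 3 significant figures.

Coriolis parameter at 34°N:
f = 2Ω sin φ = 2 × 7.29×10⁻⁵ × sin 34° = 8.15×10⁻⁵ s⁻¹
Wind speed in SI: 103 knots = 53.0 m/s
Geostrophic balance rearranged: |∂P/∂n| = f ρ V_g
|∂P/∂n| = 8.15×10⁻⁵ × 1.21 × 53.0 = 5.23×10⁻³ Pa/m

5.23×10⁻³ Pa/m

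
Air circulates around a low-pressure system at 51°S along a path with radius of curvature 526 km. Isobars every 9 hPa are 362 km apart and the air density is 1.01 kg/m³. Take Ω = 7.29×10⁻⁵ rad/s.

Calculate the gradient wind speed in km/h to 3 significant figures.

Coriolis parameter at 51°S:
f = 2Ω sin φ = 2 × 7.29×10⁻⁵ × sin 51° = 1.13×10⁻⁴ s⁻¹
Pressure gradient: |∂P/∂n| = 900 Pa / 362000 m = 2.49×10⁻³ Pa/m
Geostrophic speed: V_g = |∂P/∂n|/(fρ) = 2.49×10⁻³/(1.13×10⁻⁴ × 1.01) = 21.7 m/s
Around a low, centrifugal force acts outward with Coriolis, so pressure-gradient force balances both:
(1/ρ)|∂P/∂n| = fV + V²/R  →  V² + fR·V − fR·V_g = 0
With fR = 1.13×10⁻⁴ × 526×10³ m = 59.6 m/s:
V = [−fR + √((fR)² + 4 fR V_g)]/2 = [−59.6 + √(59.6² + 4×59.6×21.7)]/2 = 16.9 m/s
Subgeostrophic (V < V_g = 21.7 m/s), as expected around a low.
Converting: 16.9 m/s × 3.6 = 60.9 km/h

60.9 km/h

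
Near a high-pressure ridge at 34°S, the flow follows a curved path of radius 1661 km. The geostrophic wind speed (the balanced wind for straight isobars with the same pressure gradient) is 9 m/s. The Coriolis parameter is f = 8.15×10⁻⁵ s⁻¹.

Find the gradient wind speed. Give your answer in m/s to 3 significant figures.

Around a high, pressure-gradient force acts outward with centrifugal, so Coriolis balances both:
fV = (1/ρ)|∂P/∂n| + V²/R  →  V² − fR·V + fR·V_g = 0
With fR = 8.15×10⁻⁵ × 1661×10³ m = 135 m/s:
V = [fR − √((fR)² − 4 fR V_g)]/2 = [135 − √(135² − 4×135×9)]/2 = 9.69 m/s
Supergeostrophic (V > V_g = 9 m/s), as expected around a high.

9.69 m/s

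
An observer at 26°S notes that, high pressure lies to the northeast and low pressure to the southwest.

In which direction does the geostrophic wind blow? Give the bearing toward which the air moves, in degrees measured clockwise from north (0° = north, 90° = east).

135°

The pressure-gradient force points toward the southwest (bearing 225°).
Geostrophic balance: in the Southern Hemisphere the Coriolis force deflects motion to the left, so the geostrophic wind blows 90° to the left of the pressure-gradient force (low pressure on the right).
Rotating 225° by 90° counterclockwise gives 135° — the wind blows toward the southeast.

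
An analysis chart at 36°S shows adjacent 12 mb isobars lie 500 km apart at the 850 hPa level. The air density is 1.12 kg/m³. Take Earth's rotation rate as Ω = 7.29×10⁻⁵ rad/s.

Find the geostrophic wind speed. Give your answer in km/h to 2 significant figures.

90 km/h

Coriolis parameter at 36°S:
f = 2Ω sin φ = 2 × 7.29×10⁻⁵ × sin 36° = 8.57×10⁻⁵ s⁻¹
Pressure gradient: |∂P/∂n| = 1200 Pa / 500000 m = 2.40×10⁻³ Pa/m
Geostrophic balance (pressure-gradient force = Coriolis force):
V_g = (1/(fρ)) |∂P/∂n| = 2.40×10⁻³ / (8.57×10⁻⁵ × 1.12) = 25.0 m/s
Converting: 25.0 m/s × 3.6 = 90 km/h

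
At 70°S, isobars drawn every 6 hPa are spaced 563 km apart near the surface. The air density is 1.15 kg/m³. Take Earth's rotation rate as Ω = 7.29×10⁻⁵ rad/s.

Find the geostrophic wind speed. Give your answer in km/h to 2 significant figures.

Coriolis parameter at 70°S:
f = 2Ω sin φ = 2 × 7.29×10⁻⁵ × sin 70° = 1.37×10⁻⁴ s⁻¹
Pressure gradient: |∂P/∂n| = 600 Pa / 563000 m = 1.07×10⁻³ Pa/m
Geostrophic balance (pressure-gradient force = Coriolis force):
V_g = (1/(fρ)) |∂P/∂n| = 1.07×10⁻³ / (1.37×10⁻⁴ × 1.15) = 6.76 m/s
Converting: 6.76 m/s × 3.6 = 24 km/h

24 km/h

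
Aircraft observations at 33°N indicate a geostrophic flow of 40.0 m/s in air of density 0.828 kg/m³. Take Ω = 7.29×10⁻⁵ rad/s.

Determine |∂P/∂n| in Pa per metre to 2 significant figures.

Coriolis parameter at 33°N:
f = 2Ω sin φ = 2 × 7.29×10⁻⁵ × sin 33° = 7.94×10⁻⁵ s⁻¹
Geostrophic balance rearranged: |∂P/∂n| = f ρ V_g
|∂P/∂n| = 7.94×10⁻⁵ × 0.828 × 40.0 = 2.63×10⁻³ Pa/m

2.6×10⁻³ Pa/m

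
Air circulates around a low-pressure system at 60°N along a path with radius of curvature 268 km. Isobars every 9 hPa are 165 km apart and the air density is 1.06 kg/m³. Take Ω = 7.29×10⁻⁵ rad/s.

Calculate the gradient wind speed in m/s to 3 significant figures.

23.9 m/s

Coriolis parameter at 60°N:
f = 2Ω sin φ = 2 × 7.29×10⁻⁵ × sin 60° = 1.26×10⁻⁴ s⁻¹
Pressure gradient: |∂P/∂n| = 900 Pa / 165000 m = 5.45×10⁻³ Pa/m
Geostrophic speed: V_g = |∂P/∂n|/(fρ) = 5.45×10⁻³/(1.26×10⁻⁴ × 1.06) = 40.8 m/s
Around a low, centrifugal force acts outward with Coriolis, so pressure-gradient force balances both:
(1/ρ)|∂P/∂n| = fV + V²/R  →  V² + fR·V − fR·V_g = 0
With fR = 1.26×10⁻⁴ × 268×10³ m = 33.8 m/s:
V = [−fR + √((fR)² + 4 fR V_g)]/2 = [−33.8 + √(33.8² + 4×33.8×40.8)]/2 = 23.9 m/s
Subgeostrophic (V < V_g = 40.8 m/s), as expected around a low.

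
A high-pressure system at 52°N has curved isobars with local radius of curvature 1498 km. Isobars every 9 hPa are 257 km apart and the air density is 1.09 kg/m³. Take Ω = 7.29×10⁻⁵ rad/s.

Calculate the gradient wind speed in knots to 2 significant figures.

Coriolis parameter at 52°N:
f = 2Ω sin φ = 2 × 7.29×10⁻⁵ × sin 52° = 1.15×10⁻⁴ s⁻¹
Pressure gradient: |∂P/∂n| = 900 Pa / 257000 m = 3.50×10⁻³ Pa/m
Geostrophic speed: V_g = |∂P/∂n|/(fρ) = 3.50×10⁻³/(1.15×10⁻⁴ × 1.09) = 28.0 m/s
Around a high, pressure-gradient force acts outward with centrifugal, so Coriolis balances both:
fV = (1/ρ)|∂P/∂n| + V²/R  →  V² − fR·V + fR·V_g = 0
With fR = 1.15×10⁻⁴ × 1498×10³ m = 172 m/s:
V = [fR − √((fR)² − 4 fR V_g)]/2 = [172 − √(172² − 4×172×28)]/2 = 35.1 m/s
Supergeostrophic (V > V_g = 28 m/s), as expected around a high.
Converting: 35.1 m/s × 1.944 = 68 knots

68 knots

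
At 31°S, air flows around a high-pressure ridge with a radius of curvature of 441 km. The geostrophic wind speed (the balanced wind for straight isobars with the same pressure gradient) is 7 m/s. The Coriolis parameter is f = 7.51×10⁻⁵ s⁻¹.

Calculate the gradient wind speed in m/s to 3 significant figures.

10.0 m/s

Around a high, pressure-gradient force acts outward with centrifugal, so Coriolis balances both:
fV = (1/ρ)|∂P/∂n| + V²/R  →  V² − fR·V + fR·V_g = 0
With fR = 7.51×10⁻⁵ × 441×10³ m = 33.1 m/s:
V = [fR − √((fR)² − 4 fR V_g)]/2 = [33.1 − √(33.1² − 4×33.1×7)]/2 = 10 m/s
Supergeostrophic (V > V_g = 7 m/s), as expected around a high.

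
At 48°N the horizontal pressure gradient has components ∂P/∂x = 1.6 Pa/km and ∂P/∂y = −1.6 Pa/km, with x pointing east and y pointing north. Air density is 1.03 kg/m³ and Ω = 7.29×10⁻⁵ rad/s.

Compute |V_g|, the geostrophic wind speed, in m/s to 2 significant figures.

20 m/s

Coriolis parameter at 48°N:
f = 2Ω sin φ = 2 × 7.29×10⁻⁵ × sin 48° = 1.08×10⁻⁴ s⁻¹
Component geostrophic relations (x east, y north):
u_g = −(1/(fρ)) ∂P/∂y,  v_g = (1/(fρ)) ∂P/∂x
u_g = −(−1.6×10⁻³)/(1.08×10⁻⁴ × 1.03) = 14.3 m/s;  v_g = (1.6×10⁻³)/(1.08×10⁻⁴ × 1.03) = 14.3 m/s
|V_g| = √(u_g² + v_g²) = 20.3 m/s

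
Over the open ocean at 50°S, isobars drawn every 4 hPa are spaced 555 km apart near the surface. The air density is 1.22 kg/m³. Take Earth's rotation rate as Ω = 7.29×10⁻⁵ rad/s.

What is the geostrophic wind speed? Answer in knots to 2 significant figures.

Coriolis parameter at 50°S:
f = 2Ω sin φ = 2 × 7.29×10⁻⁵ × sin 50° = 1.12×10⁻⁴ s⁻¹
Pressure gradient: |∂P/∂n| = 400 Pa / 555000 m = 7.21×10⁻⁴ Pa/m
Geostrophic balance (pressure-gradient force = Coriolis force):
V_g = (1/(fρ)) |∂P/∂n| = 7.21×10⁻⁴ / (1.12×10⁻⁴ × 1.22) = 5.29 m/s
Converting: 5.29 m/s × 1.944 = 10 knots

10 knots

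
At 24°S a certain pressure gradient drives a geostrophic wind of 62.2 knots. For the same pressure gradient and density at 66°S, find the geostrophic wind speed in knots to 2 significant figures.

With the same pressure gradient and density, V_g ∝ 1/f ∝ 1/sin φ.
V₂ = V₁ · sin φ₁ / sin φ₂ = 62.2 × sin 24° / sin 66°
V₂ = 62.2 × 0.4067/0.9135 = 28 knots

28 knots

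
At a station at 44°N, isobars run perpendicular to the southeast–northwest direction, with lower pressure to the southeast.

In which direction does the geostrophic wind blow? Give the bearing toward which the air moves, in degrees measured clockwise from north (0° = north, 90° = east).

225°

The pressure-gradient force points toward the southeast (bearing 135°).
Geostrophic balance: in the Northern Hemisphere the Coriolis force deflects motion to the right, so the geostrophic wind blows 90° to the right of the pressure-gradient force (low pressure on the left).
Rotating 135° by 90° clockwise gives 225° — the wind blows toward the southwest.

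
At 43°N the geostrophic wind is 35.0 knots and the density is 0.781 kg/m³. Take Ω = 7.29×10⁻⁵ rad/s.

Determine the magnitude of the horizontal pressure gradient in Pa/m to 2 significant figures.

Coriolis parameter at 43°N:
f = 2Ω sin φ = 2 × 7.29×10⁻⁵ × sin 43° = 9.94×10⁻⁵ s⁻¹
Wind speed in SI: 35.0 knots = 18.0 m/s
Geostrophic balance rearranged: |∂P/∂n| = f ρ V_g
|∂P/∂n| = 9.94×10⁻⁵ × 0.781 × 18.0 = 1.40×10⁻³ Pa/m

1.4×10⁻³ Pa/m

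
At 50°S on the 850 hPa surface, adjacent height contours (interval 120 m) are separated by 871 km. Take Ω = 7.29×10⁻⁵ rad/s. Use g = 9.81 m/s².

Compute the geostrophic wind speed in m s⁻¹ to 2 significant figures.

12 m s⁻¹

Coriolis parameter at 50°S:
f = 2Ω sin φ = 2 × 7.29×10⁻⁵ × sin 50° = 1.12×10⁻⁴ s⁻¹
Height gradient: |∂Z/∂n| = 120 m / 871000 m = 1.38×10⁻⁴
On a pressure surface, geostrophic balance gives V_g = (g/f)|∂Z/∂n|:
V_g = 9.81 × 1.38×10⁻⁴ / 1.12×10⁻⁴ = 12.1 m/s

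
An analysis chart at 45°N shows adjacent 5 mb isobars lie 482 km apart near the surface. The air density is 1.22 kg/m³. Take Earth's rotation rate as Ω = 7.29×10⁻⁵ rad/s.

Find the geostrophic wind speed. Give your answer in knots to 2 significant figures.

Coriolis parameter at 45°N:
f = 2Ω sin φ = 2 × 7.29×10⁻⁵ × sin 45° = 1.03×10⁻⁴ s⁻¹
Pressure gradient: |∂P/∂n| = 500 Pa / 482000 m = 1.04×10⁻³ Pa/m
Geostrophic balance (pressure-gradient force = Coriolis force):
V_g = (1/(fρ)) |∂P/∂n| = 1.04×10⁻³ / (1.03×10⁻⁴ × 1.22) = 8.25 m/s
Converting: 8.25 m/s × 1.944 = 16 knots

16 knots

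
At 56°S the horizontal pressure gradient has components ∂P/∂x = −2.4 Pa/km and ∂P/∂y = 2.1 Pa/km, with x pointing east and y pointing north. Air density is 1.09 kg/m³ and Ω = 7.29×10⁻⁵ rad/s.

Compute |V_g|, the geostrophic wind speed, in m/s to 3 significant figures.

24.2 m/s

Coriolis parameter at 56°S:
f = 2Ω sin φ = 2 × 7.29×10⁻⁵ × sin 56° = 1.21×10⁻⁴ s⁻¹
In the Southern Hemisphere f is negative: f = −1.21×10⁻⁴ s⁻¹.
Component geostrophic relations (x east, y north):
u_g = −(1/(fρ)) ∂P/∂y,  v_g = (1/(fρ)) ∂P/∂x
u_g = −(2.1×10⁻³)/(−1.21×10⁻⁴ × 1.09) = 15.9 m/s;  v_g = (−2.4×10⁻³)/(−1.21×10⁻⁴ × 1.09) = 18.2 m/s
|V_g| = √(u_g² + v_g²) = 24.2 m/s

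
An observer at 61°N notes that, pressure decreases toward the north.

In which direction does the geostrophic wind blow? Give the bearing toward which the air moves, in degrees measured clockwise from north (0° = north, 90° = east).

090°

The pressure-gradient force points toward the north (bearing 000°).
Geostrophic balance: in the Northern Hemisphere the Coriolis force deflects motion to the right, so the geostrophic wind blows 90° to the right of the pressure-gradient force (low pressure on the left).
Rotating 000° by 90° clockwise gives 090° — the wind blows toward the east.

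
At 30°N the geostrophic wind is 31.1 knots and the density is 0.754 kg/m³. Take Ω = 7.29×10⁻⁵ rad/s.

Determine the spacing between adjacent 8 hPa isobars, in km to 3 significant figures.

Coriolis parameter at 30°N:
f = 2Ω sin φ = 2 × 7.29×10⁻⁵ × sin 30° = 7.29×10⁻⁵ s⁻¹
Wind speed in SI: 31.1 knots = 16.0 m/s
Geostrophic balance rearranged: |∂P/∂n| = f ρ V_g
|∂P/∂n| = 7.29×10⁻⁵ × 0.754 × 16.0 = 8.79×10⁻⁴ Pa/m
Isobar spacing: Δn = ΔP/|∂P/∂n| = 800 Pa / 8.79×10⁻⁴ Pa/m = 909688 m ≈ 910 km

910 km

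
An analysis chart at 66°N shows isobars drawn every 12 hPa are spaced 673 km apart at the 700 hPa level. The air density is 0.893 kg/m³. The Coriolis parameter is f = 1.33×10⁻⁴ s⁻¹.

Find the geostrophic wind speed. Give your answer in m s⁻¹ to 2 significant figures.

Pressure gradient: |∂P/∂n| = 1200 Pa / 673000 m = 1.78×10⁻³ Pa/m
Geostrophic balance (pressure-gradient force = Coriolis force):
V_g = (1/(fρ)) |∂P/∂n| = 1.78×10⁻³ / (1.33×10⁻⁴ × 0.893) = 15.0 m/s

15 m s⁻¹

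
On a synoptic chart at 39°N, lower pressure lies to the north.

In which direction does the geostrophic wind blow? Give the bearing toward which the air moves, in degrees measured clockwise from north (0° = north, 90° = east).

The pressure-gradient force points toward the north (bearing 000°).
Geostrophic balance: in the Northern Hemisphere the Coriolis force deflects motion to the right, so the geostrophic wind blows 90° to the right of the pressure-gradient force (low pressure on the left).
Rotating 000° by 90° clockwise gives 090° — the wind blows toward the east.

090°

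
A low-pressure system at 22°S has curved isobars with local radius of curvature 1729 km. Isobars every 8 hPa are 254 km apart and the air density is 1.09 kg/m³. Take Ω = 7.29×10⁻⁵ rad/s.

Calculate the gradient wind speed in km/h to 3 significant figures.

136 km/h

Coriolis parameter at 22°S:
f = 2Ω sin φ = 2 × 7.29×10⁻⁵ × sin 22° = 5.46×10⁻⁵ s⁻¹
Pressure gradient: |∂P/∂n| = 800 Pa / 254000 m = 3.15×10⁻³ Pa/m
Geostrophic speed: V_g = |∂P/∂n|/(fρ) = 3.15×10⁻³/(5.46×10⁻⁵ × 1.09) = 52.9 m/s
Around a low, centrifugal force acts outward with Coriolis, so pressure-gradient force balances both:
(1/ρ)|∂P/∂n| = fV + V²/R  →  V² + fR·V − fR·V_g = 0
With fR = 5.46×10⁻⁵ × 1729×10³ m = 94.4 m/s:
V = [−fR + √((fR)² + 4 fR V_g)]/2 = [−94.4 + √(94.4² + 4×94.4×52.9)]/2 = 37.8 m/s
Subgeostrophic (V < V_g = 52.9 m/s), as expected around a low.
Converting: 37.8 m/s × 3.6 = 136 km/h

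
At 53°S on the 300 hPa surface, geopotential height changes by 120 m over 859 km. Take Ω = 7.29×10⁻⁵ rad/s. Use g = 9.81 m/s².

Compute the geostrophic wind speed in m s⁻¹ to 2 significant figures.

12 m s⁻¹

Coriolis parameter at 53°S:
f = 2Ω sin φ = 2 × 7.29×10⁻⁵ × sin 53° = 1.16×10⁻⁴ s⁻¹
Height gradient: |∂Z/∂n| = 120 m / 859000 m = 1.40×10⁻⁴
On a pressure surface, geostrophic balance gives V_g = (g/f)|∂Z/∂n|:
V_g = 9.81 × 1.40×10⁻⁴ / 1.16×10⁻⁴ = 11.8 m/s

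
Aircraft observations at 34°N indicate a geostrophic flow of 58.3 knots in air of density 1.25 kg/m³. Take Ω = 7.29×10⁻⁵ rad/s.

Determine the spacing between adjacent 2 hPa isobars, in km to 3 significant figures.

65.4 km

Coriolis parameter at 34°N:
f = 2Ω sin φ = 2 × 7.29×10⁻⁵ × sin 34° = 8.15×10⁻⁵ s⁻¹
Wind speed in SI: 58.3 knots = 30.0 m/s
Geostrophic balance rearranged: |∂P/∂n| = f ρ V_g
|∂P/∂n| = 8.15×10⁻⁵ × 1.25 × 30.0 = 3.06×10⁻³ Pa/m
Isobar spacing: Δn = ΔP/|∂P/∂n| = 200 Pa / 3.06×10⁻³ Pa/m = 65433 m ≈ 65.4 km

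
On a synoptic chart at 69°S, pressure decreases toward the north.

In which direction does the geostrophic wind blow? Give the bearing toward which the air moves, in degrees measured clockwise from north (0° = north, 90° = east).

270°

The pressure-gradient force points toward the north (bearing 000°).
Geostrophic balance: in the Southern Hemisphere the Coriolis force deflects motion to the left, so the geostrophic wind blows 90° to the left of the pressure-gradient force (low pressure on the right).
Rotating 000° by 90° counterclockwise gives 270° — the wind blows toward the west.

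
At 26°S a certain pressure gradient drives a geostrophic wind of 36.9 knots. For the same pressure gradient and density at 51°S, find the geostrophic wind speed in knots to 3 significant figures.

With the same pressure gradient and density, V_g ∝ 1/f ∝ 1/sin φ.
V₂ = V₁ · sin φ₁ / sin φ₂ = 36.9 × sin 26° / sin 51°
V₂ = 36.9 × 0.4384/0.7771 = 20.8 knots

20.8 knots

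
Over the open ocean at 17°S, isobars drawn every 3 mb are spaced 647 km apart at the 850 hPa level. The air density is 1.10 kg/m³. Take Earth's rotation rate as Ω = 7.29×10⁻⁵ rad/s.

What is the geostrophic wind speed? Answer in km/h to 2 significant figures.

36 km/h

Coriolis parameter at 17°S:
f = 2Ω sin φ = 2 × 7.29×10⁻⁵ × sin 17° = 4.26×10⁻⁵ s⁻¹
Pressure gradient: |∂P/∂n| = 300 Pa / 647000 m = 4.64×10⁻⁴ Pa/m
Geostrophic balance (pressure-gradient force = Coriolis force):
V_g = (1/(fρ)) |∂P/∂n| = 4.64×10⁻⁴ / (4.26×10⁻⁵ × 1.10) = 9.89 m/s
Converting: 9.89 m/s × 3.6 = 36 km/h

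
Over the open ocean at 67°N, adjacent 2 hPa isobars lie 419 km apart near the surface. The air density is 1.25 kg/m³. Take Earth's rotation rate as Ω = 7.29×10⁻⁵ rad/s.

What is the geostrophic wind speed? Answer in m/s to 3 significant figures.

2.85 m/s

Coriolis parameter at 67°N:
f = 2Ω sin φ = 2 × 7.29×10⁻⁵ × sin 67° = 1.34×10⁻⁴ s⁻¹
Pressure gradient: |∂P/∂n| = 200 Pa / 419000 m = 4.77×10⁻⁴ Pa/m
Geostrophic balance (pressure-gradient force = Coriolis force):
V_g = (1/(fρ)) |∂P/∂n| = 4.77×10⁻⁴ / (1.34×10⁻⁴ × 1.25) = 2.85 m/s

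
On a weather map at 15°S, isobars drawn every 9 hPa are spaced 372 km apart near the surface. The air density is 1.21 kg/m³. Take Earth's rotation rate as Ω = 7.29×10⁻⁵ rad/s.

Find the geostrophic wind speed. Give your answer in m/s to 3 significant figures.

53.0 m/s

Coriolis parameter at 15°S:
f = 2Ω sin φ = 2 × 7.29×10⁻⁵ × sin 15° = 3.77×10⁻⁵ s⁻¹
Pressure gradient: |∂P/∂n| = 900 Pa / 372000 m = 2.42×10⁻³ Pa/m
Geostrophic balance (pressure-gradient force = Coriolis force):
V_g = (1/(fρ)) |∂P/∂n| = 2.42×10⁻³ / (3.77×10⁻⁵ × 1.21) = 53.0 m/s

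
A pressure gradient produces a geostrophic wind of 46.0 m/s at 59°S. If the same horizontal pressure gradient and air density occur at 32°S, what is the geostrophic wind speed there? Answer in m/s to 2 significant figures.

74 m/s

With the same pressure gradient and density, V_g ∝ 1/f ∝ 1/sin φ.
V₂ = V₁ · sin φ₁ / sin φ₂ = 46.0 × sin 59° / sin 32°
V₂ = 46.0 × 0.8572/0.5299 = 74 m/s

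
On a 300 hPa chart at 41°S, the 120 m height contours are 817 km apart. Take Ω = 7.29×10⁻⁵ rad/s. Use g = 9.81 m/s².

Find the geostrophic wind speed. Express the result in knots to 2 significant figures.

29 knots

Coriolis parameter at 41°S:
f = 2Ω sin φ = 2 × 7.29×10⁻⁵ × sin 41° = 9.57×10⁻⁵ s⁻¹
Height gradient: |∂Z/∂n| = 120 m / 817000 m = 1.47×10⁻⁴
On a pressure surface, geostrophic balance gives V_g = (g/f)|∂Z/∂n|:
V_g = 9.81 × 1.47×10⁻⁴ / 9.57×10⁻⁵ = 15.1 m/s
Converting: 15.1 m/s × 1.944 = 29 knots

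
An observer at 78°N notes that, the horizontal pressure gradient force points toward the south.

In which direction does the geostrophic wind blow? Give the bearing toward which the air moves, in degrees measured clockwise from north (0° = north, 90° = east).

The pressure-gradient force points toward the south (bearing 180°).
Geostrophic balance: in the Northern Hemisphere the Coriolis force deflects motion to the right, so the geostrophic wind blows 90° to the right of the pressure-gradient force (low pressure on the left).
Rotating 180° by 90° clockwise gives 270° — the wind blows toward the west.

270°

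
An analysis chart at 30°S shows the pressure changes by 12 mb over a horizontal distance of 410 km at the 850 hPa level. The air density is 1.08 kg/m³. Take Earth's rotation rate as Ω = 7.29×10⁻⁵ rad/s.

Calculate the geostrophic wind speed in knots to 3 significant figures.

Coriolis parameter at 30°S:
f = 2Ω sin φ = 2 × 7.29×10⁻⁵ × sin 30° = 7.29×10⁻⁵ s⁻¹
Pressure gradient: |∂P/∂n| = 1200 Pa / 410000 m = 2.93×10⁻³ Pa/m
Geostrophic balance (pressure-gradient force = Coriolis force):
V_g = (1/(fρ)) |∂P/∂n| = 2.93×10⁻³ / (7.29×10⁻⁵ × 1.08) = 37.2 m/s
Converting: 37.2 m/s × 1.944 = 72.3 knots

72.3 knots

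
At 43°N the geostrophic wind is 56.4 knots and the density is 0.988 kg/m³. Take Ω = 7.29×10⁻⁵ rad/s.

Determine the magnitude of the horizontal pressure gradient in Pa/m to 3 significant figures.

Coriolis parameter at 43°N:
f = 2Ω sin φ = 2 × 7.29×10⁻⁵ × sin 43° = 9.94×10⁻⁵ s⁻¹
Wind speed in SI: 56.4 knots = 29.0 m/s
Geostrophic balance rearranged: |∂P/∂n| = f ρ V_g
|∂P/∂n| = 9.94×10⁻⁵ × 0.988 × 29.0 = 2.85×10⁻³ Pa/m

2.85×10⁻³ Pa/m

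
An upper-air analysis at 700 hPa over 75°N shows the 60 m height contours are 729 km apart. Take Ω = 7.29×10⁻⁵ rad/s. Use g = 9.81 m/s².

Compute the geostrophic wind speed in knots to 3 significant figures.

Coriolis parameter at 75°N:
f = 2Ω sin φ = 2 × 7.29×10⁻⁵ × sin 75° = 1.41×10⁻⁴ s⁻¹
Height gradient: |∂Z/∂n| = 60 m / 729000 m = 8.23×10⁻⁵
On a pressure surface, geostrophic balance gives V_g = (g/f)|∂Z/∂n|:
V_g = 9.81 × 8.23×10⁻⁵ / 1.41×10⁻⁴ = 5.73 m/s
Converting: 5.73 m/s × 1.944 = 11.1 knots

11.1 knots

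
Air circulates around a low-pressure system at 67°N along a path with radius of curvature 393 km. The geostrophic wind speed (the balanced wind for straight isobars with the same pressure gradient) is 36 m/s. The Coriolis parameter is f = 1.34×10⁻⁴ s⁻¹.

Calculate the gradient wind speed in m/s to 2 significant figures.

25 m/s

Around a low, centrifugal force acts outward with Coriolis, so pressure-gradient force balances both:
(1/ρ)|∂P/∂n| = fV + V²/R  →  V² + fR·V − fR·V_g = 0
With fR = 1.34×10⁻⁴ × 393×10³ m = 52.7 m/s:
V = [−fR + √((fR)² + 4 fR V_g)]/2 = [−52.7 + √(52.7² + 4×52.7×36)]/2 = 24.6 m/s
Subgeostrophic (V < V_g = 36 m/s), as expected around a low.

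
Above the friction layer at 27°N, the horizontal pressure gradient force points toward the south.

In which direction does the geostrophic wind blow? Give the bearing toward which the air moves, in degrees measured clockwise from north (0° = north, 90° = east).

The pressure-gradient force points toward the south (bearing 180°).
Geostrophic balance: in the Northern Hemisphere the Coriolis force deflects motion to the right, so the geostrophic wind blows 90° to the right of the pressure-gradient force (low pressure on the left).
Rotating 180° by 90° clockwise gives 270° — the wind blows toward the west.

270°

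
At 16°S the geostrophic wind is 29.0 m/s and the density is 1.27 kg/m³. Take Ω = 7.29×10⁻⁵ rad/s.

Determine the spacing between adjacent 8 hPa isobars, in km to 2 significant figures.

Coriolis parameter at 16°S:
f = 2Ω sin φ = 2 × 7.29×10⁻⁵ × sin 16° = 4.02×10⁻⁵ s⁻¹
Geostrophic balance rearranged: |∂P/∂n| = f ρ V_g
|∂P/∂n| = 4.02×10⁻⁵ × 1.27 × 29.0 = 1.48×10⁻³ Pa/m
Isobar spacing: Δn = ΔP/|∂P/∂n| = 800 Pa / 1.48×10⁻³ Pa/m = 540496 m ≈ 540 km

540 km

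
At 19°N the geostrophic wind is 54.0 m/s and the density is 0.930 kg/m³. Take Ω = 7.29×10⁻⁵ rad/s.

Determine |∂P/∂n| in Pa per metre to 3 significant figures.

Coriolis parameter at 19°N:
f = 2Ω sin φ = 2 × 7.29×10⁻⁵ × sin 19° = 4.75×10⁻⁵ s⁻¹
Geostrophic balance rearranged: |∂P/∂n| = f ρ V_g
|∂P/∂n| = 4.75×10⁻⁵ × 0.930 × 54.0 = 2.38×10⁻³ Pa/m

2.38×10⁻³ Pa/m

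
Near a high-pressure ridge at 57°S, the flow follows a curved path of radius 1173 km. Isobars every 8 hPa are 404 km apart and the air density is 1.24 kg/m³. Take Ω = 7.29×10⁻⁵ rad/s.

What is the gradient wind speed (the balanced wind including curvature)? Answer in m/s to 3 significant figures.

Coriolis parameter at 57°S:
f = 2Ω sin φ = 2 × 7.29×10⁻⁵ × sin 57° = 1.22×10⁻⁴ s⁻¹
Pressure gradient: |∂P/∂n| = 800 Pa / 404000 m = 1.98×10⁻³ Pa/m
Geostrophic speed: V_g = |∂P/∂n|/(fρ) = 1.98×10⁻³/(1.22×10⁻⁴ × 1.24) = 13.1 m/s
Around a high, pressure-gradient force acts outward with centrifugal, so Coriolis balances both:
fV = (1/ρ)|∂P/∂n| + V²/R  →  V² − fR·V + fR·V_g = 0
With fR = 1.22×10⁻⁴ × 1173×10³ m = 143 m/s:
V = [fR − √((fR)² − 4 fR V_g)]/2 = [143 − √(143² − 4×143×13.1)]/2 = 14.5 m/s
Supergeostrophic (V > V_g = 13.1 m/s), as expected around a high.

14.5 m/s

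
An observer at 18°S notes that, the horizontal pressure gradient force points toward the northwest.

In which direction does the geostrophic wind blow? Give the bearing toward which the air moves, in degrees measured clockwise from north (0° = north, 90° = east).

The pressure-gradient force points toward the northwest (bearing 315°).
Geostrophic balance: in the Southern Hemisphere the Coriolis force deflects motion to the left, so the geostrophic wind blows 90° to the left of the pressure-gradient force (low pressure on the right).
Rotating 315° by 90° counterclockwise gives 225° — the wind blows toward the southwest.

225°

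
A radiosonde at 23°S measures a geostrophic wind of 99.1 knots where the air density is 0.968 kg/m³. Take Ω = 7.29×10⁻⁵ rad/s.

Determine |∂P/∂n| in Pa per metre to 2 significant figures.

2.8×10⁻³ Pa/m

Coriolis parameter at 23°S:
f = 2Ω sin φ = 2 × 7.29×10⁻⁵ × sin 23° = 5.70×10⁻⁵ s⁻¹
Wind speed in SI: 99.1 knots = 51.0 m/s
Geostrophic balance rearranged: |∂P/∂n| = f ρ V_g
|∂P/∂n| = 5.70×10⁻⁵ × 0.968 × 51.0 = 2.81×10⁻³ Pa/m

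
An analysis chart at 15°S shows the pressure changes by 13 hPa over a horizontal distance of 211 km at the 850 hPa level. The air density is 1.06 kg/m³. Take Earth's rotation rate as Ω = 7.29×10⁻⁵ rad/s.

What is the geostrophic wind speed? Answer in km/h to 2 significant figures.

Coriolis parameter at 15°S:
f = 2Ω sin φ = 2 × 7.29×10⁻⁵ × sin 15° = 3.77×10⁻⁵ s⁻¹
Pressure gradient: |∂P/∂n| = 1300 Pa / 211000 m = 6.16×10⁻³ Pa/m
Geostrophic balance (pressure-gradient force = Coriolis force):
V_g = (1/(fρ)) |∂P/∂n| = 6.16×10⁻³ / (3.77×10⁻⁵ × 1.06) = 154 m/s
Converting: 154 m/s × 3.6 = 550 km/h

550 km/h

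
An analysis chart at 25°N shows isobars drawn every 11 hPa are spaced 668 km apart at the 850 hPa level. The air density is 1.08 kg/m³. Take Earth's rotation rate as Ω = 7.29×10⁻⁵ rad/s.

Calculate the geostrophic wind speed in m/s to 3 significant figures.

Coriolis parameter at 25°N:
f = 2Ω sin φ = 2 × 7.29×10⁻⁵ × sin 25° = 6.16×10⁻⁵ s⁻¹
Pressure gradient: |∂P/∂n| = 1100 Pa / 668000 m = 1.65×10⁻³ Pa/m
Geostrophic balance (pressure-gradient force = Coriolis force):
V_g = (1/(fρ)) |∂P/∂n| = 1.65×10⁻³ / (6.16×10⁻⁵ × 1.08) = 24.7 m/s

24.7 m/s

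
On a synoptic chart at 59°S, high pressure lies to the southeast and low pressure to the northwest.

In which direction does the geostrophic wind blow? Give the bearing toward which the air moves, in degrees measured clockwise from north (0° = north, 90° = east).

The pressure-gradient force points toward the northwest (bearing 315°).
Geostrophic balance: in the Southern Hemisphere the Coriolis force deflects motion to the left, so the geostrophic wind blows 90° to the left of the pressure-gradient force (low pressure on the right).
Rotating 315° by 90° counterclockwise gives 225° — the wind blows toward the southwest.

225°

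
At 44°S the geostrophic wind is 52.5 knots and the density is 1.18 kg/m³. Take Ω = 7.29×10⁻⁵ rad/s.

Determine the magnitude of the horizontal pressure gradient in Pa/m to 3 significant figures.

3.23×10⁻³ Pa/m

Coriolis parameter at 44°S:
f = 2Ω sin φ = 2 × 7.29×10⁻⁵ × sin 44° = 1.01×10⁻⁴ s⁻¹
Wind speed in SI: 52.5 knots = 27.0 m/s
Geostrophic balance rearranged: |∂P/∂n| = f ρ V_g
|∂P/∂n| = 1.01×10⁻⁴ × 1.18 × 27.0 = 3.23×10⁻³ Pa/m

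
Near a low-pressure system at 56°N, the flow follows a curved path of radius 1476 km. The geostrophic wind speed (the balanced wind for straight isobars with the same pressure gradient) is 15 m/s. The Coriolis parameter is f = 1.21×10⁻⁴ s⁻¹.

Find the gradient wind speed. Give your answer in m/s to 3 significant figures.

13.9 m/s

Around a low, centrifugal force acts outward with Coriolis, so pressure-gradient force balances both:
(1/ρ)|∂P/∂n| = fV + V²/R  →  V² + fR·V − fR·V_g = 0
With fR = 1.21×10⁻⁴ × 1476×10³ m = 179 m/s:
V = [−fR + √((fR)² + 4 fR V_g)]/2 = [−179 + √(179² + 4×179×15)]/2 = 13.9 m/s
Subgeostrophic (V < V_g = 15 m/s), as expected around a low.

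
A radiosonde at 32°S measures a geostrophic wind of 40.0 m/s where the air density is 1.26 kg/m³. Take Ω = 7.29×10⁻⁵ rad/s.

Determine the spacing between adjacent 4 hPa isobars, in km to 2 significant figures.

Coriolis parameter at 32°S:
f = 2Ω sin φ = 2 × 7.29×10⁻⁵ × sin 32° = 7.73×10⁻⁵ s⁻¹
Geostrophic balance rearranged: |∂P/∂n| = f ρ V_g
|∂P/∂n| = 7.73×10⁻⁵ × 1.26 × 40.0 = 3.89×10⁻³ Pa/m
Isobar spacing: Δn = ΔP/|∂P/∂n| = 400 Pa / 3.89×10⁻³ Pa/m = 102722 m ≈ 100 km

100 km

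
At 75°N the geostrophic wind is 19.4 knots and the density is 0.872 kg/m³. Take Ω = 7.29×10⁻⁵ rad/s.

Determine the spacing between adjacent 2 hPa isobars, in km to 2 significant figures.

160 km

Coriolis parameter at 75°N:
f = 2Ω sin φ = 2 × 7.29×10⁻⁵ × sin 75° = 1.41×10⁻⁴ s⁻¹
Wind speed in SI: 19.4 knots = 9.98 m/s
Geostrophic balance rearranged: |∂P/∂n| = f ρ V_g
|∂P/∂n| = 1.41×10⁻⁴ × 0.872 × 9.98 = 1.23×10⁻³ Pa/m
Isobar spacing: Δn = ΔP/|∂P/∂n| = 200 Pa / 1.23×10⁻³ Pa/m = 163182 m ≈ 160 km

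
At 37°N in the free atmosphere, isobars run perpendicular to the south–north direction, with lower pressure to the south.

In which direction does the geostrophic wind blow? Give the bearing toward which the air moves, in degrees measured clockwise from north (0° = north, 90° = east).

270°

The pressure-gradient force points toward the south (bearing 180°).
Geostrophic balance: in the Northern Hemisphere the Coriolis force deflects motion to the right, so the geostrophic wind blows 90° to the right of the pressure-gradient force (low pressure on the left).
Rotating 180° by 90° clockwise gives 270° — the wind blows toward the west.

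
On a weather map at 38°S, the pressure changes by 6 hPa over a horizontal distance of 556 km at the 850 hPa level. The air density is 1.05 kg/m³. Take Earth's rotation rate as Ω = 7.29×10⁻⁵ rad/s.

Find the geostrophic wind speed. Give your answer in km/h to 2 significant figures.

41 km/h

Coriolis parameter at 38°S:
f = 2Ω sin φ = 2 × 7.29×10⁻⁵ × sin 38° = 8.98×10⁻⁵ s⁻¹
Pressure gradient: |∂P/∂n| = 600 Pa / 556000 m = 1.08×10⁻³ Pa/m
Geostrophic balance (pressure-gradient force = Coriolis force):
V_g = (1/(fρ)) |∂P/∂n| = 1.08×10⁻³ / (8.98×10⁻⁵ × 1.05) = 11.4 m/s
Converting: 11.4 m/s × 3.6 = 41 km/h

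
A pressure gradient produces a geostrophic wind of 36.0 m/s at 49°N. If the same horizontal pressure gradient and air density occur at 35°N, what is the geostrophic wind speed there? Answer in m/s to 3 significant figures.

With the same pressure gradient and density, V_g ∝ 1/f ∝ 1/sin φ.
V₂ = V₁ · sin φ₁ / sin φ₂ = 36.0 × sin 49° / sin 35°
V₂ = 36.0 × 0.7547/0.5736 = 47.4 m/s

47.4 m/s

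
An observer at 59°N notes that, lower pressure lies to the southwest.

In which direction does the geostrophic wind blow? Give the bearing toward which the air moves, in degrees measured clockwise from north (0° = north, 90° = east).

The pressure-gradient force points toward the southwest (bearing 225°).
Geostrophic balance: in the Northern Hemisphere the Coriolis force deflects motion to the right, so the geostrophic wind blows 90° to the right of the pressure-gradient force (low pressure on the left).
Rotating 225° by 90° clockwise gives 315° — the wind blows toward the northwest.

315°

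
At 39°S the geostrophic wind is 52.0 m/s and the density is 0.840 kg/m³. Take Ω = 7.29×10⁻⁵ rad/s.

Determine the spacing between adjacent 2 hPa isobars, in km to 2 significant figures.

50 km

Coriolis parameter at 39°S:
f = 2Ω sin φ = 2 × 7.29×10⁻⁵ × sin 39° = 9.18×10⁻⁵ s⁻¹
Geostrophic balance rearranged: |∂P/∂n| = f ρ V_g
|∂P/∂n| = 9.18×10⁻⁵ × 0.840 × 52.0 = 4.01×10⁻³ Pa/m
Isobar spacing: Δn = ΔP/|∂P/∂n| = 200 Pa / 4.01×10⁻³ Pa/m = 49902 m ≈ 50 km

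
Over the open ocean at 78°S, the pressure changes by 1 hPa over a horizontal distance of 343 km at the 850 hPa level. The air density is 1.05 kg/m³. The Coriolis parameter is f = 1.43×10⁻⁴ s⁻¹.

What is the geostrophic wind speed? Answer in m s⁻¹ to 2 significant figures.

1.9 m s⁻¹

Pressure gradient: |∂P/∂n| = 100 Pa / 343000 m = 2.92×10⁻⁴ Pa/m
Geostrophic balance (pressure-gradient force = Coriolis force):
V_g = (1/(fρ)) |∂P/∂n| = 2.92×10⁻⁴ / (1.43×10⁻⁴ × 1.05) = 1.94 m/s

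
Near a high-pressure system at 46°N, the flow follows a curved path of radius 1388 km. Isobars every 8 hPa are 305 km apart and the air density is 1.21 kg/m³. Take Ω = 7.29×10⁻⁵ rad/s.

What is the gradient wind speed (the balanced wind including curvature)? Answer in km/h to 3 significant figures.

Coriolis parameter at 46°N:
f = 2Ω sin φ = 2 × 7.29×10⁻⁵ × sin 46° = 1.05×10⁻⁴ s⁻¹
Pressure gradient: |∂P/∂n| = 800 Pa / 305000 m = 2.62×10⁻³ Pa/m
Geostrophic speed: V_g = |∂P/∂n|/(fρ) = 2.62×10⁻³/(1.05×10⁻⁴ × 1.21) = 20.7 m/s
Around a high, pressure-gradient force acts outward with centrifugal, so Coriolis balances both:
fV = (1/ρ)|∂P/∂n| + V²/R  →  V² − fR·V + fR·V_g = 0
With fR = 1.05×10⁻⁴ × 1388×10³ m = 146 m/s:
V = [fR − √((fR)² − 4 fR V_g)]/2 = [146 − √(146² − 4×146×20.7)]/2 = 24.9 m/s
Supergeostrophic (V > V_g = 20.7 m/s), as expected around a high.
Converting: 24.9 m/s × 3.6 = 89.8 km/h

89.8 km/h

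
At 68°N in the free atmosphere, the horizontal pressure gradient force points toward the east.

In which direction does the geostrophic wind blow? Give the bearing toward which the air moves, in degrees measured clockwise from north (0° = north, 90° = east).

180°

The pressure-gradient force points toward the east (bearing 090°).
Geostrophic balance: in the Northern Hemisphere the Coriolis force deflects motion to the right, so the geostrophic wind blows 90° to the right of the pressure-gradient force (low pressure on the left).
Rotating 090° by 90° clockwise gives 180° — the wind blows toward the south.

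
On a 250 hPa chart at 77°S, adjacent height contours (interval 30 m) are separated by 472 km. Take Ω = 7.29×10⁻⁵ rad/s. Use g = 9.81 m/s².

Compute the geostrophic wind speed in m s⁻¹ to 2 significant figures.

Coriolis parameter at 77°S:
f = 2Ω sin φ = 2 × 7.29×10⁻⁵ × sin 77° = 1.42×10⁻⁴ s⁻¹
Height gradient: |∂Z/∂n| = 30 m / 472000 m = 6.36×10⁻⁵
On a pressure surface, geostrophic balance gives V_g = (g/f)|∂Z/∂n|:
V_g = 9.81 × 6.36×10⁻⁵ / 1.42×10⁻⁴ = 4.39 m/s

4.4 m s⁻¹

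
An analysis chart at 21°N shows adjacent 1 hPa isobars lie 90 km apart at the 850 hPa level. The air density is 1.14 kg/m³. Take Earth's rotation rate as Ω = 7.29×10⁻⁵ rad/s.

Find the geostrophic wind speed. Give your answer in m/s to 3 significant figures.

Coriolis parameter at 21°N:
f = 2Ω sin φ = 2 × 7.29×10⁻⁵ × sin 21° = 5.23×10⁻⁵ s⁻¹
Pressure gradient: |∂P/∂n| = 100 Pa / 90000 m = 1.11×10⁻³ Pa/m
Geostrophic balance (pressure-gradient force = Coriolis force):
V_g = (1/(fρ)) |∂P/∂n| = 1.11×10⁻³ / (5.23×10⁻⁵ × 1.14) = 18.7 m/s

18.7 m/s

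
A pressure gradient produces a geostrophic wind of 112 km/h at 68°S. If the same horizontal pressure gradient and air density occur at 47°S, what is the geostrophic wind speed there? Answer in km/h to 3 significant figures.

With the same pressure gradient and density, V_g ∝ 1/f ∝ 1/sin φ.
V₂ = V₁ · sin φ₁ / sin φ₂ = 112 × sin 68° / sin 47°
V₂ = 112 × 0.9272/0.7314 = 142 km/h

142 km/h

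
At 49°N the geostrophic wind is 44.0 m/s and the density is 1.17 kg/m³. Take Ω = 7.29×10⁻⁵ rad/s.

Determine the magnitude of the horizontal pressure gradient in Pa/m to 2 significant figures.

Coriolis parameter at 49°N:
f = 2Ω sin φ = 2 × 7.29×10⁻⁵ × sin 49° = 1.10×10⁻⁴ s⁻¹
Geostrophic balance rearranged: |∂P/∂n| = f ρ V_g
|∂P/∂n| = 1.10×10⁻⁴ × 1.17 × 44.0 = 5.66×10⁻³ Pa/m

5.7×10⁻³ Pa/m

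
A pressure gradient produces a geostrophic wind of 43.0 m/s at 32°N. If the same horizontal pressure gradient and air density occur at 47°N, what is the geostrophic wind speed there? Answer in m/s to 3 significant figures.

31.2 m/s

With the same pressure gradient and density, V_g ∝ 1/f ∝ 1/sin φ.
V₂ = V₁ · sin φ₁ / sin φ₂ = 43.0 × sin 32° / sin 47°
V₂ = 43.0 × 0.5299/0.7314 = 31.2 m/s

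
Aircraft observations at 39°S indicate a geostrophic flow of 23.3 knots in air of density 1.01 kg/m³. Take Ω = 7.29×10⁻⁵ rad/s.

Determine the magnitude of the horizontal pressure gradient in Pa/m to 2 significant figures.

1.1×10⁻³ Pa/m

Coriolis parameter at 39°S:
f = 2Ω sin φ = 2 × 7.29×10⁻⁵ × sin 39° = 9.18×10⁻⁵ s⁻¹
Wind speed in SI: 23.3 knots = 12.0 m/s
Geostrophic balance rearranged: |∂P/∂n| = f ρ V_g
|∂P/∂n| = 9.18×10⁻⁵ × 1.01 × 12.0 = 1.11×10⁻³ Pa/m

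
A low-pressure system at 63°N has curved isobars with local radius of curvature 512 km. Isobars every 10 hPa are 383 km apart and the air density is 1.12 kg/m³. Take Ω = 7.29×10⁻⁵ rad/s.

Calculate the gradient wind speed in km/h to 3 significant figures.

Coriolis parameter at 63°N:
f = 2Ω sin φ = 2 × 7.29×10⁻⁵ × sin 63° = 1.30×10⁻⁴ s⁻¹
Pressure gradient: |∂P/∂n| = 1000 Pa / 383000 m = 2.61×10⁻³ Pa/m
Geostrophic speed: V_g = |∂P/∂n|/(fρ) = 2.61×10⁻³/(1.30×10⁻⁴ × 1.12) = 17.9 m/s
Around a low, centrifugal force acts outward with Coriolis, so pressure-gradient force balances both:
(1/ρ)|∂P/∂n| = fV + V²/R  →  V² + fR·V − fR·V_g = 0
With fR = 1.30×10⁻⁴ × 512×10³ m = 66.5 m/s:
V = [−fR + √((fR)² + 4 fR V_g)]/2 = [−66.5 + √(66.5² + 4×66.5×17.9)]/2 = 14.7 m/s
Subgeostrophic (V < V_g = 17.9 m/s), as expected around a low.
Converting: 14.7 m/s × 3.6 = 52.9 km/h

52.9 km/h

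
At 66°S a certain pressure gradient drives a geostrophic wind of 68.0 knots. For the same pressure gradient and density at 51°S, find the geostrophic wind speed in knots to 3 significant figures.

With the same pressure gradient and density, V_g ∝ 1/f ∝ 1/sin φ.
V₂ = V₁ · sin φ₁ / sin φ₂ = 68.0 × sin 66° / sin 51°
V₂ = 68.0 × 0.9135/0.7771 = 79.9 knots

79.9 knots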